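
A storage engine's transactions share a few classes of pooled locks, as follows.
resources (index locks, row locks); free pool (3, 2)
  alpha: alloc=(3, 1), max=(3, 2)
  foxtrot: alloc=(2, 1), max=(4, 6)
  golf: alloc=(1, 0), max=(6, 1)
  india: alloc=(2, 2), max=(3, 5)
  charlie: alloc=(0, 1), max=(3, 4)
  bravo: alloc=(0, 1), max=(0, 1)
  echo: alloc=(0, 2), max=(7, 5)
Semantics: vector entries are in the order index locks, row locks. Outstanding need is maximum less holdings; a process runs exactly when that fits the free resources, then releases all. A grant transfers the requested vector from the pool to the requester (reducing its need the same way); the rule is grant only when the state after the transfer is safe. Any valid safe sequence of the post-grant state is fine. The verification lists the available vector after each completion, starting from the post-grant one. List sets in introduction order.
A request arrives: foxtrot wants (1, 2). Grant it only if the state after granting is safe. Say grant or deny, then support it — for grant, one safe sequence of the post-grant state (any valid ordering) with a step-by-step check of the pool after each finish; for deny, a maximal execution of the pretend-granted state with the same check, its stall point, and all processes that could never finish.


DENY — the pretend-granted state is unsafe.
Key observation: no order helps: past bravo, alpha, golf, the free pool tops out at (6, 2), below what each blocked process needs in row locks.
Pretend the grant happened; the run bravo, alpha, golf goes as far as possible. Check, step by step:
  pool = (2, 0)
  run bravo (needs (0, 0), free (2, 0)); after release of (0, 1) the pool is (2, 1)
  run alpha (needs (0, 1), free (2, 1)); after release of (3, 1) the pool is (5, 2)
  run golf (needs (5, 1), free (5, 2)); after release of (1, 0) the pool is (6, 2)
  foxtrot cannot run: need (1, 3) vs free (6, 2) (insufficient row locks)
  india cannot run: need (1, 3) vs free (6, 2) (insufficient row locks)
  charlie cannot run: need (3, 3) vs free (6, 2) (insufficient row locks)
  echo cannot run: need (7, 3) vs free (6, 2) (insufficient index locks and row locks)
Post-grant, the permanently blocked set is foxtrot, india, charlie and echo.


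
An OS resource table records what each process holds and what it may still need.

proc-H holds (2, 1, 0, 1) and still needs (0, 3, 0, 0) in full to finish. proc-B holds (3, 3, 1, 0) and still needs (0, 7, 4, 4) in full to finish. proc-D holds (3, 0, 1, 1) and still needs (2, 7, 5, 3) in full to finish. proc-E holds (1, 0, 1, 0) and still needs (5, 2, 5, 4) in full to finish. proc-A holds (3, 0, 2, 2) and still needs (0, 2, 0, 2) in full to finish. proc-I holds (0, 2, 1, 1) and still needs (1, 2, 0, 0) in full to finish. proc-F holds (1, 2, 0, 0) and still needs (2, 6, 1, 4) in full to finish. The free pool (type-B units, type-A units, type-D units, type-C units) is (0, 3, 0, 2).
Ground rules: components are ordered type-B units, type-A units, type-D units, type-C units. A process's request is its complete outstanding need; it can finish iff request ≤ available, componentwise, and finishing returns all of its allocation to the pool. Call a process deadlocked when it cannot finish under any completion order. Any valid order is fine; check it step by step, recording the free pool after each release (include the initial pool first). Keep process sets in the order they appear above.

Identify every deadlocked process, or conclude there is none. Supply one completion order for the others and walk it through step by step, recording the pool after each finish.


Deadlocked: proc-B, proc-D and proc-E.
Key observation: proc-H, proc-I, proc-A, proc-F can finish, but then (6, 8, 3, 6) is all there is, and the blocked group's type-D units demands exceed it.
One completion order for the rest: proc-H, proc-I, proc-A, proc-F. Walking it through:
  pool = (0, 3, 0, 2)
  run proc-H (needs (0, 3, 0, 0), free (0, 3, 0, 2)); after release of (2, 1, 0, 1) the pool is (2, 4, 0, 3)
  run proc-I (needs (1, 2, 0, 0), free (2, 4, 0, 3)); after release of (0, 2, 1, 1) the pool is (2, 6, 1, 4)
  run proc-A (needs (0, 2, 0, 2), free (2, 6, 1, 4)); after release of (3, 0, 2, 2) the pool is (5, 6, 3, 6)
  run proc-F (needs (2, 6, 1, 4), free (5, 6, 3, 6)); after release of (1, 2, 0, 0) the pool is (6, 8, 3, 6)
The stuck group stays short no matter what:
  proc-B cannot run: need (0, 7, 4, 4) vs free (6, 8, 3, 6) (insufficient type-D units)
  proc-D cannot run: need (2, 7, 5, 3) vs free (6, 8, 3, 6) (insufficient type-D units)
  proc-E cannot run: need (5, 2, 5, 4) vs free (6, 8, 3, 6) (insufficient type-D units)


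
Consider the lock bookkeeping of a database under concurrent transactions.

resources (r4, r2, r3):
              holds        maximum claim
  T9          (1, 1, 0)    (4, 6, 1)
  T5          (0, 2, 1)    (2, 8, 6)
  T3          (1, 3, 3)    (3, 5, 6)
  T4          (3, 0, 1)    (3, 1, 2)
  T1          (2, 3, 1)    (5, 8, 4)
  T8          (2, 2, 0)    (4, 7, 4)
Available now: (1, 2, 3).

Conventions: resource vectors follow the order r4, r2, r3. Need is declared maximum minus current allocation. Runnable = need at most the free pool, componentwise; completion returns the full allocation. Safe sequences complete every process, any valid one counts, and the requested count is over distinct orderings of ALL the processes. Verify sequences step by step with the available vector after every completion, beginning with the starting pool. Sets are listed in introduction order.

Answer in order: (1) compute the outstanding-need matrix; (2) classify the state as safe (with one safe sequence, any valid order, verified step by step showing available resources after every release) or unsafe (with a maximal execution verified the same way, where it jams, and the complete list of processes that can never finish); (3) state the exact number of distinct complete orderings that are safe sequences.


(1) Outstanding need per process (order r4, r2, r3):
  T9: (3, 5, 1)
  T5: (2, 6, 5)
  T3: (2, 2, 3)
  T4: (0, 1, 1)
  T1: (3, 5, 3)
  T8: (2, 5, 4)
(2) The state is SAFE; one workable sequence: T4, T3, T8, T5, T1, T9.
Key observation: reading the order forward, T3 is the first process whose need (2, 2, 3) meets the free pool (4, 2, 4) exactly on a resource it requests.
Step-by-step check:
  pool = (1, 2, 3)
  T4 needs (0, 1, 1) <= (1, 2, 3) -> finishes; pool += (3, 0, 1) = (4, 2, 4)
  T3 needs (2, 2, 3) <= (4, 2, 4) -> finishes; pool += (1, 3, 3) = (5, 5, 7)
  T8 needs (2, 5, 4) <= (5, 5, 7) -> finishes; pool += (2, 2, 0) = (7, 7, 7)
  T5 needs (2, 6, 5) <= (7, 7, 7) -> finishes; pool += (0, 2, 1) = (7, 9, 8)
  T1 needs (3, 5, 3) <= (7, 9, 8) -> finishes; pool += (2, 3, 1) = (9, 12, 9)
  T9 needs (3, 5, 1) <= (9, 12, 9) -> finishes; pool += (1, 1, 0) = (10, 13, 9)
(3) Exactly 18 of the possible complete orderings are safe sequences.


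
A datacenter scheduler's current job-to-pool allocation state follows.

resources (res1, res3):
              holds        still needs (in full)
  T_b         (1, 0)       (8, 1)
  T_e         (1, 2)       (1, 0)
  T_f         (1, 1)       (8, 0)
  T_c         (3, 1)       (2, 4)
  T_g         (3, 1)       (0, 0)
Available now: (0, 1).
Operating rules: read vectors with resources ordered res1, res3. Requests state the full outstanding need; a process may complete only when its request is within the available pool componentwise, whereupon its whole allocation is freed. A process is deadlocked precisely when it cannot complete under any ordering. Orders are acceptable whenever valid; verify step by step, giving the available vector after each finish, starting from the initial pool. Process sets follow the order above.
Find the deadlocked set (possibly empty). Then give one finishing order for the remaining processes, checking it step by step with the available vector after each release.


The deadlocked set is T_b and T_f.
Key observation: T_g, T_e, T_c can finish, but then (7, 5) is all there is, and the blocked group's res1 demands exceed it.
The rest can finish in the order T_g, T_e, T_c. Verifying each step:
  pool = (0, 1)
  T_g: need (0, 0) fits (0, 1); releases (3, 1), pool now (3, 2)
  T_e: need (1, 0) fits (3, 2); releases (1, 2), pool now (4, 4)
  T_c: need (2, 4) fits (4, 4); releases (3, 1), pool now (7, 5)
The blocked processes can never fit:
  T_b cannot run: need (8, 1) vs free (7, 5) (insufficient res1)
  T_f cannot run: need (8, 0) vs free (7, 5) (insufficient res1)


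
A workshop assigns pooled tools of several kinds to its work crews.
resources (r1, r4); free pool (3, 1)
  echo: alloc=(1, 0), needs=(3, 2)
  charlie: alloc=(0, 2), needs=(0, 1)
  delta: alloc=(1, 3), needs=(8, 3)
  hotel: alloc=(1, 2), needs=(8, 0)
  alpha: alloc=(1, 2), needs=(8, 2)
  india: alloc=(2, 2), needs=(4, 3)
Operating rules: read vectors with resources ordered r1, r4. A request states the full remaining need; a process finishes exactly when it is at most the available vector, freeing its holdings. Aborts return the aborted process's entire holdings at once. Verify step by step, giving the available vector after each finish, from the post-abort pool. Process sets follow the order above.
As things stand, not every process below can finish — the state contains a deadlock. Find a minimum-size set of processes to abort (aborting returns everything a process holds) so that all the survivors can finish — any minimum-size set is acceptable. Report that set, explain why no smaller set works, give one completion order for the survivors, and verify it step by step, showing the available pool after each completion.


The answer: abort delta and alpha.
Key observation: hotel had no path to completion before; after the abort of delta and alpha ((2, 5) returned), step 3 is where it fits.
Minimality, checking each single-abort alternative: echo alone leaves delta blocked (short on r1); charlie alone leaves delta blocked (short on r1); delta alone leaves hotel blocked (short on r1); hotel alone leaves delta blocked (short on r1); alpha alone leaves delta blocked (short on r1); india alone leaves delta blocked (short on r1).
Survivors finish in the order: echo, india, hotel, charlie. Step-by-step check (pool after the aborts first):
  pool = (5, 6)
  echo: need (3, 2) fits (5, 6); releases (1, 0), pool now (6, 6)
  india: need (4, 3) fits (6, 6); releases (2, 2), pool now (8, 8)
  hotel: need (8, 0) fits (8, 8); releases (1, 2), pool now (9, 10)
  charlie: need (0, 1) fits (9, 10); releases (0, 2), pool now (9, 12)


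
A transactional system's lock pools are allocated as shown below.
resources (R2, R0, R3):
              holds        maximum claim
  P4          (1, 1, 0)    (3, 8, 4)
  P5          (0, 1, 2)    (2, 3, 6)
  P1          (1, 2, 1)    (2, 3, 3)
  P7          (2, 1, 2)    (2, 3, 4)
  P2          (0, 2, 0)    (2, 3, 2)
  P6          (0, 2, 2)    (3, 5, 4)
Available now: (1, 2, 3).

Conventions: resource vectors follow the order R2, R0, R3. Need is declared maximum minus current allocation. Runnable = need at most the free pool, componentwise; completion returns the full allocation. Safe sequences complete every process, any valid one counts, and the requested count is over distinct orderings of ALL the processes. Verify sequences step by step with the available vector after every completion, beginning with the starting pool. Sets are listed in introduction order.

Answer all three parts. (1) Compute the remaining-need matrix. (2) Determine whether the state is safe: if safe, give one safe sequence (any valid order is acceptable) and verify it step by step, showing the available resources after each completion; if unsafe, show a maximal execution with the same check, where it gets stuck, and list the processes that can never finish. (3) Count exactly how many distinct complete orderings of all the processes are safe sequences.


(1) Need matrix, components ordered R2, R0, R3:
  P4: (2, 7, 4)
  P5: (2, 2, 4)
  P1: (1, 1, 2)
  P7: (0, 2, 2)
  P2: (2, 1, 2)
  P6: (3, 3, 2)
(2) The state is SAFE; one workable sequence: P7, P2, P5, P6, P4, P1.
Key observation: at P7 the run first touches a limit — (0, 2, 2) against (1, 2, 3), exact on a resource it actually requests.
Verifying each step:
  pool = (1, 2, 3)
  P7: need (0, 2, 2) fits (1, 2, 3); releases (2, 1, 2), pool now (3, 3, 5)
  P2: need (2, 1, 2) fits (3, 3, 5); releases (0, 2, 0), pool now (3, 5, 5)
  P5: need (2, 2, 4) fits (3, 5, 5); releases (0, 1, 2), pool now (3, 6, 7)
  P6: need (3, 3, 2) fits (3, 6, 7); releases (0, 2, 2), pool now (3, 8, 9)
  P4: need (2, 7, 4) fits (3, 8, 9); releases (1, 1, 0), pool now (4, 9, 9)
  P1: need (1, 1, 2) fits (4, 9, 9); releases (1, 2, 1), pool now (5, 11, 10)
(3) The exact count: 94 of the possible complete orderings are safe sequences.


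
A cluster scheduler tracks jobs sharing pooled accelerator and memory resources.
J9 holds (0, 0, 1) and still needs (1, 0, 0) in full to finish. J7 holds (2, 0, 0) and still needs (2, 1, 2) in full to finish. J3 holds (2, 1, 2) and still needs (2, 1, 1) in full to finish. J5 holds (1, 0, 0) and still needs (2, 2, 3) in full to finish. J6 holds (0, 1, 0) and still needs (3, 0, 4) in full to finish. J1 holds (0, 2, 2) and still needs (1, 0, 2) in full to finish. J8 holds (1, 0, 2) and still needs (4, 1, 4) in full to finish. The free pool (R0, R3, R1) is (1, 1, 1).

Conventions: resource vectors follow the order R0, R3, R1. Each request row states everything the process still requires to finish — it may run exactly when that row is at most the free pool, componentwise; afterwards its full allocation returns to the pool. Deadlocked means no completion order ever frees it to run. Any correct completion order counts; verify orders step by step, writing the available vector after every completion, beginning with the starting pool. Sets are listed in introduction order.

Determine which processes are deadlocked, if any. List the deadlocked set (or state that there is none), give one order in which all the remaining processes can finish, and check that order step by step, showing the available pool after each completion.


The deadlocked set is J7, J3, J5, J6 and J8.
Key observation: J9, J1 can finish, but then (1, 3, 4) is all there is, and the blocked group's R0 demands exceed it.
A valid finishing order for the others: J9, J1. Check, step by step:
  pool = (1, 1, 1)
  J9 needs (1, 0, 0) <= (1, 1, 1) -> finishes; pool += (0, 0, 1) = (1, 1, 2)
  J1 needs (1, 0, 2) <= (1, 1, 2) -> finishes; pool += (0, 2, 2) = (1, 3, 4)
The blocked processes can never fit:
  blocked: J7 wants (2, 1, 2), pool (1, 3, 4) — not enough R0
  blocked: J3 wants (2, 1, 1), pool (1, 3, 4) — not enough R0
  blocked: J5 wants (2, 2, 3), pool (1, 3, 4) — not enough R0
  blocked: J6 wants (3, 0, 4), pool (1, 3, 4) — not enough R0
  blocked: J8 wants (4, 1, 4), pool (1, 3, 4) — not enough R0


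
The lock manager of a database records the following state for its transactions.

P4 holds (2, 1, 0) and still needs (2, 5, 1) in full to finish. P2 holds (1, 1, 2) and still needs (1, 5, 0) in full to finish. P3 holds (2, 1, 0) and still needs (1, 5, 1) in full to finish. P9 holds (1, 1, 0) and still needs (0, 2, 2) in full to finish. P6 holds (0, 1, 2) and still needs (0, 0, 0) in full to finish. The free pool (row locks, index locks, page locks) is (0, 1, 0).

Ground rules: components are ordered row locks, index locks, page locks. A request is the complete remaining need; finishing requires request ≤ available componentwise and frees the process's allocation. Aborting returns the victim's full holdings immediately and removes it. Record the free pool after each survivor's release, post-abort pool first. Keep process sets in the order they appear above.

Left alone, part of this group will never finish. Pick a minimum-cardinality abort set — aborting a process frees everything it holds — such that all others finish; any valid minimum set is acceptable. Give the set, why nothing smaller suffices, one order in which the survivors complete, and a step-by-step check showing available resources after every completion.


Abort P4 and P3.
Key observation: the returned (4, 2, 0) from P4 and P3 is what brings P2 — unrunnable before, under any order — into play at step 3.
Why nothing smaller works — every single abort fails: P4 alone leaves P2 blocked (short on index locks); P2 alone leaves P4 blocked (short on index locks); P3 alone leaves P4 blocked (short on index locks); P9 alone leaves P4 blocked (short on row locks and index locks); P6 alone leaves P4 blocked (short on row locks and index locks).
One survivor order: P6, P9, P2. Check, step by step (post-abort pool first):
  pool = (4, 3, 0)
  P6 needs (0, 0, 0) <= (4, 3, 0) -> finishes; pool += (0, 1, 2) = (4, 4, 2)
  P9 needs (0, 2, 2) <= (4, 4, 2) -> finishes; pool += (1, 1, 0) = (5, 5, 2)
  P2 needs (1, 5, 0) <= (5, 5, 2) -> finishes; pool += (1, 1, 2) = (6, 6, 4)


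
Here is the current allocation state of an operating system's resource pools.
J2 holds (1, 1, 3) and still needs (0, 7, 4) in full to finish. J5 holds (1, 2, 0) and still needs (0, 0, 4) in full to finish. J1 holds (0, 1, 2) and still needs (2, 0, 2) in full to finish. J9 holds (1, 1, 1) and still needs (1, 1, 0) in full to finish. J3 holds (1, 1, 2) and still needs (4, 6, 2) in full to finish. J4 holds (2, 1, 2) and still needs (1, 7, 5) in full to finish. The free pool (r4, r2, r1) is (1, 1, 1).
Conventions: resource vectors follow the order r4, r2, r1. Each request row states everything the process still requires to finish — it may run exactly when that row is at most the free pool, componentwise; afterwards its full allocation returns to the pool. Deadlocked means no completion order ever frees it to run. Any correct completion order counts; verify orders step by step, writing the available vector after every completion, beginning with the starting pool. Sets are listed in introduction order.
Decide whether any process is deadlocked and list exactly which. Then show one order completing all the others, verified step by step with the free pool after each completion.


Deadlocked set: J2, J3 and J4.
Key observation: after J9, J1, J5 complete, (3, 5, 4) is the best the pool ever gets, yet each leftover process wants more r2.
The rest can finish in the order J9, J1, J5. Walking it through:
  pool = (1, 1, 1)
  run J9 (needs (1, 1, 0), free (1, 1, 1)); after release of (1, 1, 1) the pool is (2, 2, 2)
  run J1 (needs (2, 0, 2), free (2, 2, 2)); after release of (0, 1, 2) the pool is (2, 3, 4)
  run J5 (needs (0, 0, 4), free (2, 3, 4)); after release of (1, 2, 0) the pool is (3, 5, 4)
The blocked processes can never fit:
  blocked: J2 wants (0, 7, 4), pool (3, 5, 4) — not enough r2
  blocked: J3 wants (4, 6, 2), pool (3, 5, 4) — not enough r4 and r2
  blocked: J4 wants (1, 7, 5), pool (3, 5, 4) — not enough r2 and r1


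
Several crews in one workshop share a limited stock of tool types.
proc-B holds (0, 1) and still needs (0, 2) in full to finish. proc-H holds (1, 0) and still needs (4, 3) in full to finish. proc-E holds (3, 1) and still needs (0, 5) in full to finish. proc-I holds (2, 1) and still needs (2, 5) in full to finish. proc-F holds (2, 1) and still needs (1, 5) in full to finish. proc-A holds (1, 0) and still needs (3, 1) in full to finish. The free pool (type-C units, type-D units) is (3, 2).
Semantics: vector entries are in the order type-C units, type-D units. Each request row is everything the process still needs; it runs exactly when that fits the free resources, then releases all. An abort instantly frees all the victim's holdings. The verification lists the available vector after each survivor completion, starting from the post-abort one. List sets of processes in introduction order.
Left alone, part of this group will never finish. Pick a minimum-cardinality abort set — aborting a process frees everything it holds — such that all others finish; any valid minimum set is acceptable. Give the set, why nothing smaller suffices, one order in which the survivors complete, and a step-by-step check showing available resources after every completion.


Minimum abort set: proc-E and proc-I.
Key observation: proc-F had no path to completion before; after the abort of proc-E and proc-I ((5, 2) returned), step 3 is where it fits.
Why nothing smaller works — every single abort fails: proc-B alone leaves proc-E blocked (short on type-D units); proc-H alone leaves proc-E blocked (short on type-D units); proc-E alone leaves proc-I blocked (short on type-D units); proc-I alone leaves proc-E blocked (short on type-D units); proc-F alone leaves proc-E blocked (short on type-D units); proc-A alone leaves proc-E blocked (short on type-D units).
One survivor order: proc-B, proc-A, proc-F, proc-H. Step-by-step check (post-abort pool first):
  pool = (8, 4)
  proc-B: need (0, 2) fits (8, 4); releases (0, 1), pool now (8, 5)
  proc-A: need (3, 1) fits (8, 5); releases (1, 0), pool now (9, 5)
  proc-F: need (1, 5) fits (9, 5); releases (2, 1), pool now (11, 6)
  proc-H: need (4, 3) fits (11, 6); releases (1, 0), pool now (12, 6)


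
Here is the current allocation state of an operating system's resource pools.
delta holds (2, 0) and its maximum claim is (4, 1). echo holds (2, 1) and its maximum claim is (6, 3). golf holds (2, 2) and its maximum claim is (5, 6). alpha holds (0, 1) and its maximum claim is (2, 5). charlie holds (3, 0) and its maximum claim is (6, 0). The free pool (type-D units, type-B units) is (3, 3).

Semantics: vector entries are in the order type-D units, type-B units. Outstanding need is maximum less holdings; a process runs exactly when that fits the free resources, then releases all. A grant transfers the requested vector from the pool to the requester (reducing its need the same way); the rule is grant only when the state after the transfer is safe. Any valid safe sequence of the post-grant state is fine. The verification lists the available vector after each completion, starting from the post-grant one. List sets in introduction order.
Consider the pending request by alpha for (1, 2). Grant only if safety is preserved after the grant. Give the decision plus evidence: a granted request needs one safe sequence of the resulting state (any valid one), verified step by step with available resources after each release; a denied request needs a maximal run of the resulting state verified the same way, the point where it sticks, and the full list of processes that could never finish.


DENY — the pretend-granted state is unsafe.
Key observation: after delta, charlie complete, (7, 1) is the best the pool ever gets, yet each leftover process wants more type-B units.
On the post-grant state, delta, charlie is a maximal run — nothing extends it. Walking it through:
  pool = (2, 1)
  run delta (needs (2, 1), free (2, 1)); after release of (2, 0) the pool is (4, 1)
  run charlie (needs (3, 0), free (4, 1)); after release of (3, 0) the pool is (7, 1)
  echo cannot run: need (4, 2) vs free (7, 1) (insufficient type-B units)
  golf cannot run: need (3, 4) vs free (7, 1) (insufficient type-B units)
  alpha cannot run: need (1, 2) vs free (7, 1) (insufficient type-B units)
Post-grant, the permanently blocked set is echo, golf and alpha.


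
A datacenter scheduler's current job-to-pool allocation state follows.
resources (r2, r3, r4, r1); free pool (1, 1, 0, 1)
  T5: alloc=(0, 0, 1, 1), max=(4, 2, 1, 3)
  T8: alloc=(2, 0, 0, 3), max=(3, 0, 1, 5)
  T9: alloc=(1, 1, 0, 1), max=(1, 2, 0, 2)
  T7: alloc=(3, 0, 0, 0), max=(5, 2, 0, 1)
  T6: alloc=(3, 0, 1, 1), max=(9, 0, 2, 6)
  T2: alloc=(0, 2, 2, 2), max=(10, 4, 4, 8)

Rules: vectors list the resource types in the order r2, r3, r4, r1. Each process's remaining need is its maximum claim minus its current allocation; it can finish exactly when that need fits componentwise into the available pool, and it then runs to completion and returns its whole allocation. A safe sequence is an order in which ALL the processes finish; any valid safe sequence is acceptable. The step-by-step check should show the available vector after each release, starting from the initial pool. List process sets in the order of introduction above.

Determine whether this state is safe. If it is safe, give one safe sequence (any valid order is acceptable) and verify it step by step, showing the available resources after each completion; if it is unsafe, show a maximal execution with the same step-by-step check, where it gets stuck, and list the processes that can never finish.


The state is SAFE; one workable sequence: T9, T7, T5, T8, T6, T2.
Key observation: the order's first zero-slack moment is T9 ((0, 1, 0, 1) needed, (1, 1, 0, 1) free — a requested resource with nothing to spare).
Verifying each step:
  pool = (1, 1, 0, 1)
  T9: need (0, 1, 0, 1) fits (1, 1, 0, 1); releases (1, 1, 0, 1), pool now (2, 2, 0, 2)
  T7: need (2, 2, 0, 1) fits (2, 2, 0, 2); releases (3, 0, 0, 0), pool now (5, 2, 0, 2)
  T5: need (4, 2, 0, 2) fits (5, 2, 0, 2); releases (0, 0, 1, 1), pool now (5, 2, 1, 3)
  T8: need (1, 0, 1, 2) fits (5, 2, 1, 3); releases (2, 0, 0, 3), pool now (7, 2, 1, 6)
  T6: need (6, 0, 1, 5) fits (7, 2, 1, 6); releases (3, 0, 1, 1), pool now (10, 2, 2, 7)
  T2: need (10, 2, 2, 6) fits (10, 2, 2, 7); releases (0, 2, 2, 2), pool now (10, 4, 4, 9)


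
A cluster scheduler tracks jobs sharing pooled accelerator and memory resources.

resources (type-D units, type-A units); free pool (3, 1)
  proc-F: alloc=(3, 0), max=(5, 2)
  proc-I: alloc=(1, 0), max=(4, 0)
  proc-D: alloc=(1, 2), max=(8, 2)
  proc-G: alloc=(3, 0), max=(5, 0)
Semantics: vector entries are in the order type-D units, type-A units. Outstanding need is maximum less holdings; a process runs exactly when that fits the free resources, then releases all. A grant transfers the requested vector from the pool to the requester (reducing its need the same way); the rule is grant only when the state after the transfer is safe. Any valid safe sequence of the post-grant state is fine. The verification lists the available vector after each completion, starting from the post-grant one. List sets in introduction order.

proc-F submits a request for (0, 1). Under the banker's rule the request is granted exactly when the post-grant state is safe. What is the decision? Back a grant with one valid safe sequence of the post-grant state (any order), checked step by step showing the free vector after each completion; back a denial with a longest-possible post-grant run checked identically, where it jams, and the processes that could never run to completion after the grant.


GRANT — the state after the grant stays safe, e.g. via proc-I, proc-G, proc-D, proc-F.
Key observation: with (3, 0) left after the transfer, proc-I can run at once — the state stays safe.
Check on the post-grant state, step by step:
  pool = (3, 0)
  proc-I needs (3, 0) <= (3, 0) -> finishes; pool += (1, 0) = (4, 0)
  proc-G needs (2, 0) <= (4, 0) -> finishes; pool += (3, 0) = (7, 0)
  proc-D needs (7, 0) <= (7, 0) -> finishes; pool += (1, 2) = (8, 2)
  proc-F needs (2, 1) <= (8, 2) -> finishes; pool += (3, 1) = (11, 3)


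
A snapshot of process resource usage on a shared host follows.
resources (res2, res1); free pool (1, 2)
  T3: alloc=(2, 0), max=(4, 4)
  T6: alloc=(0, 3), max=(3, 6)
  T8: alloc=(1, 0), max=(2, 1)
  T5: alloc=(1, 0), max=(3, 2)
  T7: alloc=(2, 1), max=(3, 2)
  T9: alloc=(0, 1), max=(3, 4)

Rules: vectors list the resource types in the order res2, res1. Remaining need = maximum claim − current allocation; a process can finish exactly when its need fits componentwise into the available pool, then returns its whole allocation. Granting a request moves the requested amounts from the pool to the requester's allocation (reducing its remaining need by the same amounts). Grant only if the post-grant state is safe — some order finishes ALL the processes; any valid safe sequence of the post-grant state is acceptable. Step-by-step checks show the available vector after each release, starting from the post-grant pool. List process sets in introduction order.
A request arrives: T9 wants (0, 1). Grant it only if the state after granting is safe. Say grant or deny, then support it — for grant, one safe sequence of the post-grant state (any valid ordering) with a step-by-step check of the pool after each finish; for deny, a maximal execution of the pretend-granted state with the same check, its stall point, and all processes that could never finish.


GRANT — the state after the grant stays safe, e.g. via T8, T7, T9, T5, T6, T3.
Key observation: (1, 1) free after granting still covers T8 first, and each release covers the next.
Check on the post-grant state, step by step:
  pool = (1, 1)
  T8: need (1, 1) fits (1, 1); releases (1, 0), pool now (2, 1)
  T7: need (1, 1) fits (2, 1); releases (2, 1), pool now (4, 2)
  T9: need (3, 2) fits (4, 2); releases (0, 2), pool now (4, 4)
  T5: need (2, 2) fits (4, 4); releases (1, 0), pool now (5, 4)
  T6: need (3, 3) fits (5, 4); releases (0, 3), pool now (5, 7)
  T3: need (2, 4) fits (5, 7); releases (2, 0), pool now (7, 7)


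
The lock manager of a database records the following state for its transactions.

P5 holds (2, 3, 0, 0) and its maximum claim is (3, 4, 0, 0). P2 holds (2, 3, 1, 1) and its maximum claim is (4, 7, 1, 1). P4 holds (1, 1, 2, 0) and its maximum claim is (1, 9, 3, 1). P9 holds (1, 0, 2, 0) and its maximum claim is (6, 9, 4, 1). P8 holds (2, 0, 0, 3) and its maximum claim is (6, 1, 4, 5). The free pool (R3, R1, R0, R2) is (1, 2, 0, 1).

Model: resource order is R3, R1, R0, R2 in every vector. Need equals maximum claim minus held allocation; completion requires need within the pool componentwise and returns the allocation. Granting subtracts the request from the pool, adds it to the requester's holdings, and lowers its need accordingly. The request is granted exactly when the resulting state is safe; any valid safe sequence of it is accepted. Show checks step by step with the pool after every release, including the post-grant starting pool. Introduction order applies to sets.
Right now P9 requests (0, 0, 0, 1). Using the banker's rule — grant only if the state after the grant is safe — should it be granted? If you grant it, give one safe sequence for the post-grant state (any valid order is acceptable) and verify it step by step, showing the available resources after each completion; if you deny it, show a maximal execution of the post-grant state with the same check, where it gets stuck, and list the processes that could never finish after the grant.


GRANT — the state after the grant stays safe, e.g. via P5, P2, P4, P9, P8.
Key observation: with (1, 2, 0, 0) left after the transfer, P5 can run at once — the state stays safe.
Check on the post-grant state, step by step:
  pool = (1, 2, 0, 0)
  P5: need (1, 1, 0, 0) fits (1, 2, 0, 0); releases (2, 3, 0, 0), pool now (3, 5, 0, 0)
  P2: need (2, 4, 0, 0) fits (3, 5, 0, 0); releases (2, 3, 1, 1), pool now (5, 8, 1, 1)
  P4: need (0, 8, 1, 1) fits (5, 8, 1, 1); releases (1, 1, 2, 0), pool now (6, 9, 3, 1)
  P9: need (5, 9, 2, 0) fits (6, 9, 3, 1); releases (1, 0, 2, 1), pool now (7, 9, 5, 2)
  P8: need (4, 1, 4, 2) fits (7, 9, 5, 2); releases (2, 0, 0, 3), pool now (9, 9, 5, 5)


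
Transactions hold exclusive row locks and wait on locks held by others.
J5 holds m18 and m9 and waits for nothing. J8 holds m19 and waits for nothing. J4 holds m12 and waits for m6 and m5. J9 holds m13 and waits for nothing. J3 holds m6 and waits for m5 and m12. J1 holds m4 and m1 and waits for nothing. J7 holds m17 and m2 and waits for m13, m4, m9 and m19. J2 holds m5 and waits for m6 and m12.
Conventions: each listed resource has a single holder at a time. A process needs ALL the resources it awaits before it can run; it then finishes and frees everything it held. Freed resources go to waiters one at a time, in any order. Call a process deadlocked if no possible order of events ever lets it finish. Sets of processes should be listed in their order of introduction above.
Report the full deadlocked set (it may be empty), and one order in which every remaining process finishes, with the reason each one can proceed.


Deadlocked set: J4, J3 and J2.
Key observation: the knot is the closed ring of waits J4 -> J3 -> J4; J2 is caught in further circular waits.
One completion order for the rest: J9, J1, J8, J5, J7.
Step-by-step check:
  J9 waits on nothing -> runs at once and releases m13
  J1 waits on nothing -> runs at once and releases m4 and m1
  J8 waits on nothing -> runs at once and releases m19
  J5 waits on nothing -> runs at once and releases m18 and m9
  run J7 (all its waits — m13, m4, m9 and m19 — are resolved); releases m17 and m2


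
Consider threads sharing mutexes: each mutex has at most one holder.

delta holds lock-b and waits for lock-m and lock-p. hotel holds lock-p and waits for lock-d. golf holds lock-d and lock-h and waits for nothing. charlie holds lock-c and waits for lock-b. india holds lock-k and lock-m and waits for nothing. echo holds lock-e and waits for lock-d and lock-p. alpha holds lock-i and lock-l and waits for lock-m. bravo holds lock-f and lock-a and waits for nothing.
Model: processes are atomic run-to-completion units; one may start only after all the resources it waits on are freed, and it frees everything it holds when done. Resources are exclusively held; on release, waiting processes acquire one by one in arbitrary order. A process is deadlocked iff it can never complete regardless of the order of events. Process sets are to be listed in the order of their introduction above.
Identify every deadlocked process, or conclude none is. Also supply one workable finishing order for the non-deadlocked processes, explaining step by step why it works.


No process is deadlocked.
Key observation: every chain of waits terminates; starting from the processes that wait on nothing, all the rest unlock in turn.
One completion order for the rest: golf, hotel, echo, bravo, india, delta, alpha, charlie.
Verifying each step:
  golf: no waits; runs immediately, freeing lock-d and lock-h
  hotel: everything it awaited (lock-d) is free; runs, freeing lock-p
  echo: everything it awaited (lock-d and lock-p) is free; runs, freeing lock-e
  bravo: no waits; runs immediately, freeing lock-f and lock-a
  india: no waits; runs immediately, freeing lock-k and lock-m
  delta: everything it awaited (lock-m and lock-p) is free; runs, freeing lock-b
  alpha: everything it awaited (lock-m) is free; runs, freeing lock-i and lock-l
  charlie: everything it awaited (lock-b) is free; runs, freeing lock-c


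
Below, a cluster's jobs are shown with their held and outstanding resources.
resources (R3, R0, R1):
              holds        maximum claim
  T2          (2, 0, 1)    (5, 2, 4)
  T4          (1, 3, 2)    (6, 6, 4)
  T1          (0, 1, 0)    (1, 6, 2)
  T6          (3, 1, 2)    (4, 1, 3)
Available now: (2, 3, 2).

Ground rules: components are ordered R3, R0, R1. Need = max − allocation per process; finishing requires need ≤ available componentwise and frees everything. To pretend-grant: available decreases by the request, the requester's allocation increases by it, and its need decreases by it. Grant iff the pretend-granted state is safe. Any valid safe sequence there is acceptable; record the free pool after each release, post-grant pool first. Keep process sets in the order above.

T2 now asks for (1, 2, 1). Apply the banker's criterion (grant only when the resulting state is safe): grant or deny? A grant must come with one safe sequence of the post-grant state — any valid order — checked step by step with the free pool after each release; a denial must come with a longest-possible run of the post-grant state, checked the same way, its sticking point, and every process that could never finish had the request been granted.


GRANT: granting preserves safety; a valid post-grant sequence is T6, T2, T4, T1.
Key observation: post-grant, (1, 1, 1) remains, and an order beginning with T6 completes everyone.
Verifying the post-grant state step by step:
  pool = (1, 1, 1)
  T6 needs (1, 0, 1) <= (1, 1, 1) -> finishes; pool += (3, 1, 2) = (4, 2, 3)
  T2 needs (2, 0, 2) <= (4, 2, 3) -> finishes; pool += (3, 2, 2) = (7, 4, 5)
  T4 needs (5, 3, 2) <= (7, 4, 5) -> finishes; pool += (1, 3, 2) = (8, 7, 7)
  T1 needs (1, 5, 2) <= (8, 7, 7) -> finishes; pool += (0, 1, 0) = (8, 8, 7)


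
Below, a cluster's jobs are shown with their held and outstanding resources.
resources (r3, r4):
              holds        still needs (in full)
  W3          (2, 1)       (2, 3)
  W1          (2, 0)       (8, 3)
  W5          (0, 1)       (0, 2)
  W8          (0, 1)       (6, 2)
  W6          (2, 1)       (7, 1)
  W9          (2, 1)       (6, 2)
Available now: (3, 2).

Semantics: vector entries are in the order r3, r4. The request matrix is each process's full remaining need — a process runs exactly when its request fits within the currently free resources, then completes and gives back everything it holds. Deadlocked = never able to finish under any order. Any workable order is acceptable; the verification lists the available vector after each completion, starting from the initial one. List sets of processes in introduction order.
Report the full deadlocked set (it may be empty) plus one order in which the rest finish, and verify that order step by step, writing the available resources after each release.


The deadlocked set is W1, W8, W6 and W9.
Key observation: even finishing W5, W3 leaves just (5, 4) free — too little r3 for any of the remaining processes.
The rest can finish in the order W5, W3. Step-by-step check:
  pool = (3, 2)
  W5: need (0, 2) fits (3, 2); releases (0, 1), pool now (3, 3)
  W3: need (2, 3) fits (3, 3); releases (2, 1), pool now (5, 4)
The stuck group stays short no matter what:
  W1 still needs (8, 3) but only (5, 4) is free — short on r3
  W8 still needs (6, 2) but only (5, 4) is free — short on r3
  W6 still needs (7, 1) but only (5, 4) is free — short on r3
  W9 still needs (6, 2) but only (5, 4) is free — short on r3


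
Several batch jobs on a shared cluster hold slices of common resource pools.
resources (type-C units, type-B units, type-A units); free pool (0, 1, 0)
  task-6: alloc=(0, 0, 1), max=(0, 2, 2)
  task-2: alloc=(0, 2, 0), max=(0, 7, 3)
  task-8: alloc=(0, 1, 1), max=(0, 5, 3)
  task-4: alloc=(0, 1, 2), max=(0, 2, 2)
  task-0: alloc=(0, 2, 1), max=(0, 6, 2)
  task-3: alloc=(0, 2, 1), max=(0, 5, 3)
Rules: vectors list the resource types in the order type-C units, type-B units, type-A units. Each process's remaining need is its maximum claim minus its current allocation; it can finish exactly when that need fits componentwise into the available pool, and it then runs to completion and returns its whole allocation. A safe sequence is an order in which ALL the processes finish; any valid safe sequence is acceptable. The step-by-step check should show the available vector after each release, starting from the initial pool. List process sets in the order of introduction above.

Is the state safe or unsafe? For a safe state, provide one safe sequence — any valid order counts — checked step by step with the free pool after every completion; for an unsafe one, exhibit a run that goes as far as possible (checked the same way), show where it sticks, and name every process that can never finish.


The state is UNSAFE.
Key observation: no order helps: past task-4, task-6, the free pool tops out at (0, 2, 3), below what each blocked process needs in type-B units.
A maximal execution: task-4, task-6 — then nothing else fits. Walking it through:
  pool = (0, 1, 0)
  run task-4 (needs (0, 1, 0), free (0, 1, 0)); after release of (0, 1, 2) the pool is (0, 2, 2)
  run task-6 (needs (0, 2, 1), free (0, 2, 2)); after release of (0, 0, 1) the pool is (0, 2, 3)
  task-2 cannot run: need (0, 5, 3) vs free (0, 2, 3) (insufficient type-B units)
  task-8 cannot run: need (0, 4, 2) vs free (0, 2, 3) (insufficient type-B units)
  task-0 cannot run: need (0, 4, 1) vs free (0, 2, 3) (insufficient type-B units)
  task-3 cannot run: need (0, 3, 2) vs free (0, 2, 3) (insufficient type-B units)
Never able to finish: task-2, task-8, task-0 and task-3.


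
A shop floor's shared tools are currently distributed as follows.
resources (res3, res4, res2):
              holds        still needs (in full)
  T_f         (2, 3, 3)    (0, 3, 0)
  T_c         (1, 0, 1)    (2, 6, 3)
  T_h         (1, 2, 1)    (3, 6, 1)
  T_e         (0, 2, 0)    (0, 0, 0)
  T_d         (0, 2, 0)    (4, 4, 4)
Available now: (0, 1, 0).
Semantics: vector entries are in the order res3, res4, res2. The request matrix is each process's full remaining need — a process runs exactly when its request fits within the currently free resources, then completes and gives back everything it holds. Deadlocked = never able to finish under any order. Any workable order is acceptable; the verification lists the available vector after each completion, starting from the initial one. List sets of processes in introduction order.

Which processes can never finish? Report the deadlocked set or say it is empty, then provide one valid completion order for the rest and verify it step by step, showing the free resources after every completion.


No process is deadlocked.
Key observation: the pool covers T_e at once, and every later process fits after earlier releases.
A valid finishing order for the others: T_e, T_f, T_c, T_h, T_d. Walking it through:
  pool = (0, 1, 0)
  T_e needs (0, 0, 0) <= (0, 1, 0) -> finishes; pool += (0, 2, 0) = (0, 3, 0)
  T_f needs (0, 3, 0) <= (0, 3, 0) -> finishes; pool += (2, 3, 3) = (2, 6, 3)
  T_c needs (2, 6, 3) <= (2, 6, 3) -> finishes; pool += (1, 0, 1) = (3, 6, 4)
  T_h needs (3, 6, 1) <= (3, 6, 4) -> finishes; pool += (1, 2, 1) = (4, 8, 5)
  T_d needs (4, 4, 4) <= (4, 8, 5) -> finishes; pool += (0, 2, 0) = (4, 10, 5)
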